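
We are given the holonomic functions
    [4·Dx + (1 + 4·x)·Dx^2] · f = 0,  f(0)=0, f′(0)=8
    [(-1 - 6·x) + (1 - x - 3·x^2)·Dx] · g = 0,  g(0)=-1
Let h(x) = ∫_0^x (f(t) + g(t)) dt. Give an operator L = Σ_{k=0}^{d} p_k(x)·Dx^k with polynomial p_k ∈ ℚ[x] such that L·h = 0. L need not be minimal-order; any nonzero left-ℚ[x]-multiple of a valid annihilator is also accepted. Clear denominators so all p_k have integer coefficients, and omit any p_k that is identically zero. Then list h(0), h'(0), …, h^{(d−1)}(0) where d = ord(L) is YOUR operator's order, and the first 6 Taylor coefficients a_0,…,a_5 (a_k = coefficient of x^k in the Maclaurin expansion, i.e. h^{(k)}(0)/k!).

L = (-212 - 1072·x - 3144·x^2 - 2160·x^3 - 2592·x^4)·Dx^2 + (-5 - 248·x - 1922·x^2 - 4308·x^3 - 4464·x^4 - 4320·x^5)·Dx^3 + (6 + 53·x + 108·x^2 - 110·x^3 - 519·x^4 - 1044·x^5 - 864·x^6)·Dx^4  (order 4).
h: a_k = 0, -1, 7/2, -20/3, 107/12, -147/5, …
ICs: h(0) = 0, h′(0) = -1, h′′(0) = 7, h′′′(0) = -40.

f: a_k = 0, 8, -16, 128/3, -128, 2048/5, …
g: a_k = -1, -1, -4, -7, -19, -40, …
h₀=f+g: left-lcm gives L₀, ord ≤ 3.
h=∫₀ˣh₀: take L = L₀·Dx.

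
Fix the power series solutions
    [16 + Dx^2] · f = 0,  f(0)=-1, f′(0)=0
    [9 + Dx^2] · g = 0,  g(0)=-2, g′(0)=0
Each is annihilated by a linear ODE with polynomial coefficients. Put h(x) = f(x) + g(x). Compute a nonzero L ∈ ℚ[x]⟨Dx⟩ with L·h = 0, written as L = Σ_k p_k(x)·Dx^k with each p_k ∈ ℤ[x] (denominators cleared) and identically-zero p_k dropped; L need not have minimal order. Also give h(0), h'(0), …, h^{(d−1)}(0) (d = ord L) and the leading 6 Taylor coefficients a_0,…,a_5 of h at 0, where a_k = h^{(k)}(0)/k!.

L = 144 + 25·Dx^2 + Dx^4  (order 4).
h: a_k = -3, 0, 17, 0, -209/12, 0, …
ICs: h(0) = -3, h′(0) = 0, h′′(0) = 34, h′′′(0) = 0.

f: a_k = -1, 0, 8, 0, -32/3, 0, …
g: a_k = -2, 0, 9, 0, -27/4, 0, …
f+g: L₀ = lclm(L_f,L_g), ord ≤ 2+2.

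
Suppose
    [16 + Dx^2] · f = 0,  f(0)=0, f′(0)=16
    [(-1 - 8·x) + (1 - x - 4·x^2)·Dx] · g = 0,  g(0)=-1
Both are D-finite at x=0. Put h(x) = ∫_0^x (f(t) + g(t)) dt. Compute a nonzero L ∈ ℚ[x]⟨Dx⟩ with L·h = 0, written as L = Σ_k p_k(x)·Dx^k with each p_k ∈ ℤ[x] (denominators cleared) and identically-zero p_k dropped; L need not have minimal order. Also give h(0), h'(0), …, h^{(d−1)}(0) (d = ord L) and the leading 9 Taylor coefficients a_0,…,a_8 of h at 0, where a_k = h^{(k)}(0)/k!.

f: a_k = 0, 16, 0, -128/3, 0, 512/15, 0, -4096/315, 0, …
g: a_k = -1, -1, -5, -9, -29, -65, -181, -441, -1165, …
L₀ := lclm(L_f,L_g); ord L₀ ≤ 2+1.
h=∫₀ˣh₀: take L = L₀·Dx.
L = (-560 - 4608·x - 1664·x^2 - 6144·x^3 - 10240·x^4 - 16384·x^5)·Dx + (208 - 272·x - 896·x^2 + 1408·x^3 + 1536·x^4 - 6144·x^5 - 8192·x^6)·Dx^2 + (-35 - 288·x - 104·x^2 - 384·x^3 - 640·x^4 - 1024·x^5)·Dx^3 + (13 - 17·x - 56·x^2 + 88·x^3 + 96·x^4 - 384·x^5 - 512·x^6)·Dx^4  (order 4).
h: a_k = 0, -1, 15/2, -5/3, -155/12, -29/5, -463/90, -181/7, -143011/2520, …
ICs: h(0) = 0, h′(0) = -1, h′′(0) = 15, h′′′(0) = -10.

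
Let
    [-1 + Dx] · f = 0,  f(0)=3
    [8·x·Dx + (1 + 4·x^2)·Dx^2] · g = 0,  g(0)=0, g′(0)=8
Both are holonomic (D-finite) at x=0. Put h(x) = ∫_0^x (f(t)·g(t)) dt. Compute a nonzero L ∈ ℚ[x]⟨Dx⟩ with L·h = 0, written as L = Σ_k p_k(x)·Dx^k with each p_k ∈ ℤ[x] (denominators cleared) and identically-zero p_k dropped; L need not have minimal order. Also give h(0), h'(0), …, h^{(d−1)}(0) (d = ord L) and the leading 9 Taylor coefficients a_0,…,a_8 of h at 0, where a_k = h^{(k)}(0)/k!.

L = (1 - 8·x + 4·x^2)·Dx + (-2 + 8·x - 8·x^2)·Dx^2 + (1 + 4·x^2)·Dx^3  (order 3).
h: a_k = 0, 0, 12, 8, -5, -28/5, 103/10, 215/21, -12763/560, …
ICs: h(0) = 0, h′(0) = 0, h′′(0) = 24.

f: a_k = 3, 3, 3/2, 1/2, 1/8, 1/40, 1/240, 1/1680, 1/13440, …
g: a_k = 0, 8, 0, -32/3, 0, 128/5, 0, -512/7, 0, …
Product ⇒ symmetric product L₀, ord ≤ 2.
∫: right-multiply L₀ by Dx.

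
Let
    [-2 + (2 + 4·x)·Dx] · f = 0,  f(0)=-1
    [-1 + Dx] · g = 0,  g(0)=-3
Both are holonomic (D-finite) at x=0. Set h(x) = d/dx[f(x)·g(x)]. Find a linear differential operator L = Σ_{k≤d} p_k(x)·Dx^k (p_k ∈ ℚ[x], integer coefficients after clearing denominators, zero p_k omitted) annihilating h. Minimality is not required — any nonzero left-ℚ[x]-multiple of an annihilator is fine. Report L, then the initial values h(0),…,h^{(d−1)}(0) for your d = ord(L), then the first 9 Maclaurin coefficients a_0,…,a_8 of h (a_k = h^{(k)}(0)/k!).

L = (1 + 4·x + 2·x^2) + (-1 - 3·x - 2·x^2)·Dx  (order 1).
h: a_k = 6, 6, 6, -2, 7, -61/5, 347/15, -4591/105, 34913/420, …
ICs: h(0) = 6.

f: a_k = -1, -1, 1/2, -1/2, 5/8, -7/8, 21/16, -33/16, 429/128, …
g: a_k = -3, -3, -3/2, -1/2, -1/8, -1/40, -1/240, -1/1680, -1/13440, …
Product ⇒ symmetric product L₀, ord ≤ 1.
h₀' ⇒ L via d/dx closure of L₀.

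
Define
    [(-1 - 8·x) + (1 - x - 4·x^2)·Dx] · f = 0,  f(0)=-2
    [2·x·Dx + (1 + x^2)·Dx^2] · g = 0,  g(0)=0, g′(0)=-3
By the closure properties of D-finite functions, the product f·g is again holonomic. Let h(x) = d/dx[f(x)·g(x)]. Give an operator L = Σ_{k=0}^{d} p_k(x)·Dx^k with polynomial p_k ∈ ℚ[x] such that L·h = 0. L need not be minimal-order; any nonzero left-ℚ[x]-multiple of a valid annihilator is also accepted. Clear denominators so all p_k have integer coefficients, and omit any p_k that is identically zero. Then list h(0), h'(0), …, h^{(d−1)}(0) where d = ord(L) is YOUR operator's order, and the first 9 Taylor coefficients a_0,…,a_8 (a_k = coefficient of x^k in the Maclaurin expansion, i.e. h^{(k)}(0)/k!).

f: a_k = -2, -2, -10, -18, -58, -130, -362, -882, -2330, …
g: a_k = 0, -3, 0, 1, 0, -3/5, 0, 3/7, 0, …
L₀ := L_f ⊗_s L_g (sym. prod.), ord ≤ 2.
h₀' ⇒ L via d/dx closure of L₀.
L = (86 + 318·x^2 + 96·x^3 + 576·x^4) + (13 + 106·x + 57·x^2 + 334·x^3 + 96·x^4 + 384·x^5)·Dx + (-4 + 3·x + x^2 + 19·x^3 + 53·x^4 + 16·x^5 + 48·x^6)·Dx^2  (order 2).
h: a_k = 6, 12, 84, 208, 826, 11196/5, 7232, 707264/35, 2097642/35, …
ICs: h(0) = 6, h′(0) = 12.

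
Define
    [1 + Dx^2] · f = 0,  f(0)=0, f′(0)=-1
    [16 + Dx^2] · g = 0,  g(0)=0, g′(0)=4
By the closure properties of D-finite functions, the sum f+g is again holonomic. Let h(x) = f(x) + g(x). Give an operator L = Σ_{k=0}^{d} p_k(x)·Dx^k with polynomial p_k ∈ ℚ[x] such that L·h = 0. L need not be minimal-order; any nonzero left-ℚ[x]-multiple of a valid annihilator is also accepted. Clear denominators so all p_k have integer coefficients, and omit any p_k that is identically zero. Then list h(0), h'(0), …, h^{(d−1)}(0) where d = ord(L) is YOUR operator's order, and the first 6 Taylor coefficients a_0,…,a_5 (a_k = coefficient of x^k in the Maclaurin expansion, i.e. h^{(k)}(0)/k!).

L = 16 + 17·Dx^2 + Dx^4  (order 4).
h: a_k = 0, 3, 0, -21/2, 0, 341/40, …
ICs: h(0) = 0, h′(0) = 3, h′′(0) = 0, h′′′(0) = -63.

f: a_k = 0, -1, 0, 1/6, 0, -1/120, …
g: a_k = 0, 4, 0, -32/3, 0, 128/15, …
Weyl lclm of L_f,L_g ⇒ L₀ (ord ≤ 4).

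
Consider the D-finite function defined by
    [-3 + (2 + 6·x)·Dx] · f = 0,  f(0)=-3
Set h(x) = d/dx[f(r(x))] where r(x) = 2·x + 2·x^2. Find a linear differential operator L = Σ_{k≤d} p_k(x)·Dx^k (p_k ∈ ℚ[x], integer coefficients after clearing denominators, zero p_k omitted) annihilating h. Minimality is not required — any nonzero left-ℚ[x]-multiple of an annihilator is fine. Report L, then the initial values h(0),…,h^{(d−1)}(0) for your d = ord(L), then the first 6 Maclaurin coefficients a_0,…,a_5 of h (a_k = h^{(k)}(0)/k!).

L = -1 + (-1 - 8·x - 18·x^2 - 12·x^3)·Dx  (order 1).
h: a_k = -9, 9, -81/2, 351/2, -6075/8, 26487/8, …
ICs: h(0) = -9.

f: a_k = -3, -9/2, 27/8, -81/16, 1215/128, -5103/256, …
L₀ from L_f via x↦r, Dx↦r'^{-1}Dx.
Derive L from L₀ (diff closure).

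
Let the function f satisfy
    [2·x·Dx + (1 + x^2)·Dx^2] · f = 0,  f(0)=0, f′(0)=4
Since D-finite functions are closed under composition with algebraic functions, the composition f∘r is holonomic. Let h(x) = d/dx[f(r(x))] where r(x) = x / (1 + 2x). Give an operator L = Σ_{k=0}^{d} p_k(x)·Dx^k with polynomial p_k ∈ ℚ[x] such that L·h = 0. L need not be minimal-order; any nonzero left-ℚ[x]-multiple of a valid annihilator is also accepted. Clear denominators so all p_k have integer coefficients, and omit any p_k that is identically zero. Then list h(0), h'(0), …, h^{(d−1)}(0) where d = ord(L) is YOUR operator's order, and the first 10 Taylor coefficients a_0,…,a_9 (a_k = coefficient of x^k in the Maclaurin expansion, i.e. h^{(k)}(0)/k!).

L = (4 + 10·x) + (1 + 4·x + 5·x^2)·Dx  (order 1).
h: a_k = 4, -16, 44, -96, 164, -176, -116, 1344, -4796, 12464, …
ICs: h(0) = 4.

f: a_k = 0, 4, 0, -4/3, 0, 4/5, 0, -4/7, 0, 4/9, …
Change of var in L_f (x↦r) gives L₀.
Differentiate: ansatz ord ≤ ord L₀ ⇒ L.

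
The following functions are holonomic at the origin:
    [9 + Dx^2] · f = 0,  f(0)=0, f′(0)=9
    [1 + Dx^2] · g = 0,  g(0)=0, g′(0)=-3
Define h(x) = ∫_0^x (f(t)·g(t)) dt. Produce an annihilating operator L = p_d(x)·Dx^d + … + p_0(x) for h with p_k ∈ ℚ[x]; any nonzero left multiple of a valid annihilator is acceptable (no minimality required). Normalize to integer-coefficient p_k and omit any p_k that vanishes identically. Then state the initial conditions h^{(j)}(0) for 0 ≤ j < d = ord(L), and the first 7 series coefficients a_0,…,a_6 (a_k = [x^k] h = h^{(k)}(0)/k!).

L = 64·Dx + 20·Dx^3 + Dx^5  (order 5).
h: a_k = 0, 0, 0, -9, 0, 9, 0, …
ICs: h(0) = 0, h′(0) = 0, h′′(0) = 0, h′′′(0) = -54, h′′′′(0) = 0.

f: a_k = 0, 9, 0, -27/2, 0, 243/40, 0, …
g: a_k = 0, -3, 0, 1/2, 0, -1/40, 0, …
f·g: L₀ = L_f ⊗_s L_g, ord ≤ 2·2.
∫: right-multiply L₀ by Dx.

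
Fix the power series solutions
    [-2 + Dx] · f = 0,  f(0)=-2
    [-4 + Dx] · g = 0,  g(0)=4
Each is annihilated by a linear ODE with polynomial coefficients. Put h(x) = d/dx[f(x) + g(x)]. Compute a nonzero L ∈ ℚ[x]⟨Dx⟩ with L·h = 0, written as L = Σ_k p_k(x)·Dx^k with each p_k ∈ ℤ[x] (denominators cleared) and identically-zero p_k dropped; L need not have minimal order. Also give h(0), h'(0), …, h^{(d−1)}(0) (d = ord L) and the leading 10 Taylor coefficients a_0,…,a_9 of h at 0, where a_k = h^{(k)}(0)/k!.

f: a_k = -2, -4, -4, -8/3, -4/3, -8/15, -8/45, -16/315, -4/315, -8/2835, …
g: a_k = 4, 16, 32, 128/3, 128/3, 512/15, 1024/45, 4096/315, 2048/315, 8192/2835, …
Sum ⇒ L₀ = lclm(L_f,L_g) in ℚ(x)⟨Dx⟩.
h=h₀': d/dx-closure on L₀ ⇒ L.
L = 8 - 6·Dx + Dx^2  (order 2).
h: a_k = 12, 56, 120, 496/3, 168, 2032/15, 272/3, 2336/45, 2728/105, 32752/2835, …
ICs: h(0) = 12, h′(0) = 56.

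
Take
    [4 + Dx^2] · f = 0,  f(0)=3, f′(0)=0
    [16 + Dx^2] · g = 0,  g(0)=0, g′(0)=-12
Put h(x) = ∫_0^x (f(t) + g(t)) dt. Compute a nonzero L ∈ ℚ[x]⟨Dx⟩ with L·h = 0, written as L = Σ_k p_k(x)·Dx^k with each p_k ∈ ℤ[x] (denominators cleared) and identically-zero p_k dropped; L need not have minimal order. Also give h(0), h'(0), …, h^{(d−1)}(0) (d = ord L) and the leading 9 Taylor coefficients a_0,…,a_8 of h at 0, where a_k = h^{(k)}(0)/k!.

L = 64·Dx + 20·Dx^3 + Dx^5  (order 5).
h: a_k = 0, 3, -6, -2, 8, 2/5, -64/15, -4/105, 128/105, …
ICs: h(0) = 0, h′(0) = 3, h′′(0) = -12, h′′′(0) = -12, h′′′′(0) = 192.

f: a_k = 3, 0, -6, 0, 2, 0, -4/15, 0, 2/105, …
g: a_k = 0, -12, 0, 32, 0, -128/5, 0, 1024/105, 0, …
L₀ := lclm(L_f,L_g); ord L₀ ≤ 2+2.
Integrate: L := L₀·Dx.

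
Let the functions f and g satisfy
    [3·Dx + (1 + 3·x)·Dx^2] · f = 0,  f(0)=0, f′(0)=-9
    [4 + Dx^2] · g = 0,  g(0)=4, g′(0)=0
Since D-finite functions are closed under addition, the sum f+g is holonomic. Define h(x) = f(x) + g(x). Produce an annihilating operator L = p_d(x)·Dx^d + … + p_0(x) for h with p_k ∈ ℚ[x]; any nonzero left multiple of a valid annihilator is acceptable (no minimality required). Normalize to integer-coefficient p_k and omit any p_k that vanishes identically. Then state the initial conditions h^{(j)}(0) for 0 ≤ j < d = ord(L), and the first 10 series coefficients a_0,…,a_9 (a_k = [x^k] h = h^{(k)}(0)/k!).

L = (348 + 144·x + 216·x^2)·Dx + (44 + 180·x + 216·x^2 + 216·x^3)·Dx^2 + (87 + 36·x + 54·x^2)·Dx^3 + (11 + 45·x + 54·x^2 + 54·x^3)·Dx^4  (order 4).
h: a_k = 4, -9, 11/2, -27, 761/12, -729/5, 32773/90, -6561/7, 6200209/2520, -6561, …
ICs: h(0) = 4, h′(0) = -9, h′′(0) = 11, h′′′(0) = -162.

f: a_k = 0, -9, 27/2, -27, 243/4, -729/5, 729/2, -6561/7, 19683/8, -6561, …
g: a_k = 4, 0, -8, 0, 8/3, 0, -16/45, 0, 8/315, 0, …
L₀ := lclm(L_f,L_g); ord L₀ ≤ 2+2.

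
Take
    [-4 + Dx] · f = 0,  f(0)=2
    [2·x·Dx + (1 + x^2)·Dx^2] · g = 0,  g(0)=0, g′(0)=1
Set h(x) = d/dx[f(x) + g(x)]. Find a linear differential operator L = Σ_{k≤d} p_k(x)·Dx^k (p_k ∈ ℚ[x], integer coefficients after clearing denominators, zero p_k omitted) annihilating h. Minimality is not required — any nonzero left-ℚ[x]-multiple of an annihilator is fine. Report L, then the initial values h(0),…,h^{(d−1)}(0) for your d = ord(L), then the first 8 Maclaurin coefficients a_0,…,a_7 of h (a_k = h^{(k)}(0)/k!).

L = (4 - 16·x - 12·x^2 - 16·x^3) + (-9 - 13·x^2 - 8·x^4)·Dx + (2 + x + 4·x^2 + x^3 + 2·x^4)·Dx^2  (order 2).
h: a_k = 9, 32, 63, 256/3, 259/3, 1024/15, 2003/45, 8192/315, …
ICs: h(0) = 9, h′(0) = 32.

f: a_k = 2, 8, 16, 64/3, 64/3, 256/15, 512/45, 2048/315, …
g: a_k = 0, 1, 0, -1/3, 0, 1/5, 0, -1/7, …
Sum ⇒ L₀ = lclm(L_f,L_g) in ℚ(x)⟨Dx⟩.
Differentiate: ansatz ord ≤ ord L₀ ⇒ L.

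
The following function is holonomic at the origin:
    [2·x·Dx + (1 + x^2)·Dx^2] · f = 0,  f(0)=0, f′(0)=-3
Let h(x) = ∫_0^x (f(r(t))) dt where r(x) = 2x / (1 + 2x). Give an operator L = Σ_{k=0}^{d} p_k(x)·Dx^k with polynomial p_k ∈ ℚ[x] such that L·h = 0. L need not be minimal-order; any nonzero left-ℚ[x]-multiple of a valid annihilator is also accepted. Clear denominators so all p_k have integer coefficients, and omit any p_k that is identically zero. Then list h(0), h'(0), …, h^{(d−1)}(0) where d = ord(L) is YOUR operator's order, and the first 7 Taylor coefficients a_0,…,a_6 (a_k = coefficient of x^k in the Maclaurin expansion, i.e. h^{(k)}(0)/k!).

L = (4 + 16·x)·Dx^2 + (1 + 4·x + 8·x^2)·Dx^3  (order 3).
h: a_k = 0, 0, -3, 4, -4, 0, 64/5, …
ICs: h(0) = 0, h′(0) = 0, h′′(0) = -6.

f: a_k = 0, -3, 0, 1, 0, -3/5, 0, …
Substitute x→r, Dx→(1/r')Dx; clear ⇒ L₀.
Integrate: L := L₀·Dx.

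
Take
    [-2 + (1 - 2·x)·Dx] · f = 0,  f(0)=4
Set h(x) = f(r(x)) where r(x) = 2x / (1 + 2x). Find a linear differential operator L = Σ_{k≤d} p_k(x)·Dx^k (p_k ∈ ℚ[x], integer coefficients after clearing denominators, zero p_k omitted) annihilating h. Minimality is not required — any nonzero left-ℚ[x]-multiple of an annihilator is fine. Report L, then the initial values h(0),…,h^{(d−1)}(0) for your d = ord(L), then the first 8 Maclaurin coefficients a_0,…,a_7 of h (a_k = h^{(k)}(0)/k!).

L = 4 + (-1 + 4·x^2)·Dx  (order 1).
h: a_k = 4, 16, 32, 64, 128, 256, 512, 1024, …
ICs: h(0) = 4.

f: a_k = 4, 8, 16, 32, 64, 128, 256, 512, …
f∘r: x↦r, Dx↦Dx/r' in L_f ⇒ L₀.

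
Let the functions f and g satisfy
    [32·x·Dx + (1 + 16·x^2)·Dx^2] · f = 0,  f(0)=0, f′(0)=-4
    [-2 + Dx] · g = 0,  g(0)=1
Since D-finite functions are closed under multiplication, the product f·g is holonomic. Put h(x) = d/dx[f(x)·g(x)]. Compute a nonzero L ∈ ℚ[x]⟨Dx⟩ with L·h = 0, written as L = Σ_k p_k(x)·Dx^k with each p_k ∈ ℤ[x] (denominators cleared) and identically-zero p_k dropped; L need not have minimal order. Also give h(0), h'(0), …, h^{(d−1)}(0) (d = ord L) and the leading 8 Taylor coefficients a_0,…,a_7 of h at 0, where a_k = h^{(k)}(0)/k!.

L = (-28 - 128·x + 1664·x^2 - 2048·x^3 + 1024·x^4) + (12 + 96·x - 896·x^2 + 1536·x^3 - 1024·x^4)·Dx + (1 - 16·x + 32·x^2 - 256·x^3 + 256·x^4)·Dx^2  (order 2).
h: a_k = -4, -16, 40, 448/3, -824, -6880/3, 204208/15, 11122432/315, …
ICs: h(0) = -4, h′(0) = -16.

f: a_k = 0, -4, 0, 64/3, 0, -1024/5, 0, 16384/7, …
g: a_k = 1, 2, 2, 4/3, 2/3, 4/15, 4/45, 8/315, …
Product ⇒ symmetric product L₀, ord ≤ 2.
Differentiate: ansatz ord ≤ ord L₀ ⇒ L.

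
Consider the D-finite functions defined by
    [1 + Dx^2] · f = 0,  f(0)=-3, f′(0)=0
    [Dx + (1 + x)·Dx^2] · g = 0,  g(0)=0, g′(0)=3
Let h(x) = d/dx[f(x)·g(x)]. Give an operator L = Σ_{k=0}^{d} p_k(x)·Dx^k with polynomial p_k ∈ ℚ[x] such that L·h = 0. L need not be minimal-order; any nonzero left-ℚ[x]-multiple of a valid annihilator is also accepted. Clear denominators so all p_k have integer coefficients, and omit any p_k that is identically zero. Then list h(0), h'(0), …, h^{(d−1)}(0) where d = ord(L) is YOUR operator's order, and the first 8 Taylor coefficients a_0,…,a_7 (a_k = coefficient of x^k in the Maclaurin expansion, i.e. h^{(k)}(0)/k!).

f: a_k = -3, 0, 3/2, 0, -1/8, 0, 1/240, 0, …
g: a_k = 0, 3, -3/2, 1, -3/4, 3/5, -1/2, 3/7, …
Product ⇒ symmetric product L₀, ord ≤ 4.
h=h₀': d/dx-closure on L₀ ⇒ L.
L = (-25 - 44·x - 42·x^2 + 12·x^3 + 43·x^4 + 24·x^5 + 4·x^6) + (-24 - 32·x + 20·x^2 + 60·x^3 + 40·x^4 + 8·x^5)·Dx + (-28 - 44·x - 14·x^2 + 72·x^3 + 98·x^4 + 48·x^5 + 8·x^6)·Dx^2 + (-24 - 32·x + 20·x^2 + 60·x^3 + 40·x^4 + 8·x^5)·Dx^3 + (-3 + 28·x^2 + 60·x^3 + 55·x^4 + 24·x^5 + 4·x^6)·Dx^4  (order 4).
h: a_k = -9, 9, 9/2, 0, -27/8, 27/8, -279/80, 37/10, …
ICs: h(0) = -9, h′(0) = 9, h′′(0) = 9, h′′′(0) = 0.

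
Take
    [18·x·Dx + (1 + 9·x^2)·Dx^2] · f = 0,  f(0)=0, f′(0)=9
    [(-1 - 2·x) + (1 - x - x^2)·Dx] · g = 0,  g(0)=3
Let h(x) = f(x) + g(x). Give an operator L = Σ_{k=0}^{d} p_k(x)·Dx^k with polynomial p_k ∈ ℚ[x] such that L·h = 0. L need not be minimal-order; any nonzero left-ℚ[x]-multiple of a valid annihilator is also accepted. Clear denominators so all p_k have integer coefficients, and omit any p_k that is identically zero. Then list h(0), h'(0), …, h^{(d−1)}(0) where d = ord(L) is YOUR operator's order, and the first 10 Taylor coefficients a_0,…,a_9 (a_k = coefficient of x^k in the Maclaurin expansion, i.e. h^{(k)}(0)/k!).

L = (36 - 144·x - 1440·x^2 - 2376·x^3 - 3186·x^4 - 486·x^6)·Dx + (-18 - 24·x + 108·x^2 - 444·x^3 - 2313·x^4 - 2178·x^5 - 243·x^6 - 486·x^7)·Dx^2 + (2 + 10·x + 34·x^2 + 48·x^3 + 123·x^4 - 387·x^5 - 198·x^6 - 81·x^7 - 81·x^8)·Dx^3  (order 3).
h: a_k = 3, 12, 6, -18, 15, 849/5, 39, -6120/7, 102, 6726, …
ICs: h(0) = 3, h′(0) = 12, h′′(0) = 12.

f: a_k = 0, 9, 0, -27, 0, 729/5, 0, -6561/7, 0, 6561, …
g: a_k = 3, 3, 6, 9, 15, 24, 39, 63, 102, 165, …
L₀ := lclm(L_f,L_g); ord L₀ ≤ 2+1.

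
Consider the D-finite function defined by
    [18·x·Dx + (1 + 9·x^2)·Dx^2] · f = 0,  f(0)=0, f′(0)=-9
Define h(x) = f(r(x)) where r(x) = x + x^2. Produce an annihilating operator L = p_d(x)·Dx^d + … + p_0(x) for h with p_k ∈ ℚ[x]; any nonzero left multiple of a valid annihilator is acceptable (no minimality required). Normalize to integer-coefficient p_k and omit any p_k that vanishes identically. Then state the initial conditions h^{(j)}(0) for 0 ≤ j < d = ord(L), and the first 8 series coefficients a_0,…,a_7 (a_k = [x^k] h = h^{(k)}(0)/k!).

f: a_k = 0, -9, 0, 27, 0, -729/5, 0, 6561/7, …
h₀=f(r): pull back L_f along r ⇒ L₀.
L = (-2 + 18·x + 72·x^2 + 108·x^3 + 54·x^4)·Dx + (1 + 2·x + 9·x^2 + 36·x^3 + 45·x^4 + 18·x^5)·Dx^2  (order 2).
h: a_k = 0, -9, -9, 27, 81, -324/5, -702, -3645/7, …
ICs: h(0) = 0, h′(0) = -9.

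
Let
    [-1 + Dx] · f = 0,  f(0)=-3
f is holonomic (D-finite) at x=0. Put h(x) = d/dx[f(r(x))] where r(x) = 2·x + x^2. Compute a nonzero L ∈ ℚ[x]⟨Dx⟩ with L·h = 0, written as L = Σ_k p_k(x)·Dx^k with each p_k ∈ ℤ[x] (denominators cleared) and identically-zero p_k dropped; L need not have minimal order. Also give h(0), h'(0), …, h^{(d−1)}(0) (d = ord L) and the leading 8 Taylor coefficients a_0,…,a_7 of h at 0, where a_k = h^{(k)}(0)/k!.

L = (3 + 4·x + 2·x^2) + (-1 - x)·Dx  (order 1).
h: a_k = -6, -18, -30, -38, -39, -173/5, -407/15, -135/7, …
ICs: h(0) = -6.

f: a_k = -3, -3, -3/2, -1/2, -1/8, -1/40, -1/240, -1/1680, …
f∘r: x↦r, Dx↦Dx/r' in L_f ⇒ L₀.
Differentiate: ansatz ord ≤ ord L₀ ⇒ L.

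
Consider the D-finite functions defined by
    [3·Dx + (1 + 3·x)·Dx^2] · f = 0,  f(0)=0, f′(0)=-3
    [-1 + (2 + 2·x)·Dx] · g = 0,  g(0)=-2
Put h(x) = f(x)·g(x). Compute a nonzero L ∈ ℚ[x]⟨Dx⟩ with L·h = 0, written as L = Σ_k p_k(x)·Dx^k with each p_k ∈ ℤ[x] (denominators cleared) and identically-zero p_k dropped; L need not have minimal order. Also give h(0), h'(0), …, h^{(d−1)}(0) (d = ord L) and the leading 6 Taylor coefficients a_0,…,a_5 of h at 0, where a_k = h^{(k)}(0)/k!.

f: a_k = 0, -3, 9/2, -9, 81/4, -243/5, …
g: a_k = -2, -1, 1/4, -1/8, 5/64, -7/128, …
f·g: L₀ = L_f ⊗_s L_g, ord ≤ 2·1.
L = (-3 + 3·x) + (8 + 8·x)·Dx + (4 + 20·x + 28·x^2 + 12·x^3)·Dx^2  (order 2).
h: a_k = 0, 6, -6, 51/4, -30, 23649/320, …
ICs: h(0) = 0, h′(0) = 6.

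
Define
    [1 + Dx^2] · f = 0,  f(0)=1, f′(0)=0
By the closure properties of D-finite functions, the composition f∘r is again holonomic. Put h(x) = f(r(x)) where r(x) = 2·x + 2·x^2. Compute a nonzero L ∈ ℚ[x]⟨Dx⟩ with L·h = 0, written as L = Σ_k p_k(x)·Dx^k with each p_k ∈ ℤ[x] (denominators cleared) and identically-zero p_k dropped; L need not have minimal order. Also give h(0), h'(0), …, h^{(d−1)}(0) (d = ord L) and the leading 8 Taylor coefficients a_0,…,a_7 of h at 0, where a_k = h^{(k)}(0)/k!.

f: a_k = 1, 0, -1/2, 0, 1/24, 0, -1/720, 0, …
Substitute x→r, Dx→(1/r')Dx; clear ⇒ L₀.
L = (4 + 24·x + 48·x^2 + 32·x^3) - 2·Dx + (1 + 2·x)·Dx^2  (order 2).
h: a_k = 1, 0, -2, -4, -4/3, 8/3, 176/45, 32/15, …
ICs: h(0) = 1, h′(0) = 0.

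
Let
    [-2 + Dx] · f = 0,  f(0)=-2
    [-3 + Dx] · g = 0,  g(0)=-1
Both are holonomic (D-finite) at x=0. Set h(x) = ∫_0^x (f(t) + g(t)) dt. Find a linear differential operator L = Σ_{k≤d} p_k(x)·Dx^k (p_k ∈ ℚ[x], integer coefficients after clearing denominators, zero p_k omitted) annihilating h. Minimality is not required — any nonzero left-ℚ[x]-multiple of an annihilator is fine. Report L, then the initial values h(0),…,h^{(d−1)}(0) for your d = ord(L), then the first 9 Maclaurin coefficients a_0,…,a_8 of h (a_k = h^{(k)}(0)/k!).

f: a_k = -2, -4, -4, -8/3, -4/3, -8/15, -8/45, -16/315, -4/315, …
g: a_k = -1, -3, -9/2, -9/2, -27/8, -81/40, -81/80, -243/560, -729/4480, …
Sum ⇒ L₀ = lclm(L_f,L_g) in ℚ(x)⟨Dx⟩.
h=∫h₀ ⇒ L = L₀·Dx.
L = 6·Dx - 5·Dx^2 + Dx^3  (order 3).
h: a_k = 0, -3, -7/2, -17/6, -43/24, -113/120, -307/720, -857/5040, -349/5760, …
ICs: h(0) = 0, h′(0) = -3, h′′(0) = -7.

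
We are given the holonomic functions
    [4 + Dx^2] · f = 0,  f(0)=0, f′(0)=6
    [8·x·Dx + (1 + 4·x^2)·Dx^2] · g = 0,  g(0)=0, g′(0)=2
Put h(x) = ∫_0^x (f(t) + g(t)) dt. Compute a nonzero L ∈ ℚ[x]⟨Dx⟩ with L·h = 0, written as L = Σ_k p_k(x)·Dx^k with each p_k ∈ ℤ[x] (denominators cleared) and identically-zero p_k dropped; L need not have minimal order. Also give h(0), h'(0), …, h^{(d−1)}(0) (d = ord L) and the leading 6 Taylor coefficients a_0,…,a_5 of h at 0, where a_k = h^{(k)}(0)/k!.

L = (-352·x + 1792·x^3 + 512·x^5)·Dx^2 + (-4 + 112·x^2 + 576·x^4 + 256·x^6)·Dx^3 + (-88·x + 448·x^3 + 128·x^5)·Dx^4 + (-1 + 28·x^2 + 144·x^4 + 64·x^6)·Dx^5  (order 5).
h: a_k = 0, 0, 4, 0, -5/3, 0, …
ICs: h(0) = 0, h′(0) = 0, h′′(0) = 8, h′′′(0) = 0, h′′′′(0) = -40.

f: a_k = 0, 6, 0, -4, 0, 4/5, …
g: a_k = 0, 2, 0, -8/3, 0, 32/5, …
h₀=f+g: left-lcm gives L₀, ord ≤ 4.
h=∫h₀ ⇒ L = L₀·Dx.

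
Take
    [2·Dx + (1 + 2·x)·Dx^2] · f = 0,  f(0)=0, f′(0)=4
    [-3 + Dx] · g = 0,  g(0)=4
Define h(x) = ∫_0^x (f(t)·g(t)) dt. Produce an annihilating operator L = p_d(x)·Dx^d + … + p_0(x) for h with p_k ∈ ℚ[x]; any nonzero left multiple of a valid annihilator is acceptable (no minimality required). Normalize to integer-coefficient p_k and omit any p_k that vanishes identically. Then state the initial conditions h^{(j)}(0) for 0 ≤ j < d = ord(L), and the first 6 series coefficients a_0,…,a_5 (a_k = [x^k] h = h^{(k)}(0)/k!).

f: a_k = 0, 4, -4, 16/3, -8, 64/5, …
g: a_k = 4, 12, 18, 18, 27/2, 81/10, …
f·g: L₀ = L_f ⊗_s L_g, ord ≤ 2·1.
∫: right-multiply L₀ by Dx.
L = (3 + 18·x)·Dx + (-4 - 12·x)·Dx^2 + (1 + 2·x)·Dx^3  (order 3).
h: a_k = 0, 0, 8, 32/3, 34/3, 32/5, …
ICs: h(0) = 0, h′(0) = 0, h′′(0) = 16.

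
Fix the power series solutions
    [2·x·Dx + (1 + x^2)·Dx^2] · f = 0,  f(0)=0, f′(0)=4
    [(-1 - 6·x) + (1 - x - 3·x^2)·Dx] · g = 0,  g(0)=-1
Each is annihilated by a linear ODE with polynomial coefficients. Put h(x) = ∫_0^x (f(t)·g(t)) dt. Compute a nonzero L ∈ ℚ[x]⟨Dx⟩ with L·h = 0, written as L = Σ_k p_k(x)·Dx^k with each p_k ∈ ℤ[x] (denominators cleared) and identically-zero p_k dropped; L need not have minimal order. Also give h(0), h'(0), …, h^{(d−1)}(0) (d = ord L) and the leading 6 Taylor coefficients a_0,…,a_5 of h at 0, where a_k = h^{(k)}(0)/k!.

f: a_k = 0, 4, 0, -4/3, 0, 4/5, …
g: a_k = -1, -1, -4, -7, -19, -40, …
h₀=f·g: eliminate ⇒ L₀, order ≤ 2·1.
∫: right-multiply L₀ by Dx.
L = (6 + 2·x + 18·x^2)·Dx + (2 + 10·x + 4·x^2 + 18·x^3)·Dx^2 + (-1 + x + 2·x^2 + x^3 + 3·x^4)·Dx^3  (order 3).
h: a_k = 0, 0, -2, -4/3, -11/3, -16/3, …
ICs: h(0) = 0, h′(0) = 0, h′′(0) = -4.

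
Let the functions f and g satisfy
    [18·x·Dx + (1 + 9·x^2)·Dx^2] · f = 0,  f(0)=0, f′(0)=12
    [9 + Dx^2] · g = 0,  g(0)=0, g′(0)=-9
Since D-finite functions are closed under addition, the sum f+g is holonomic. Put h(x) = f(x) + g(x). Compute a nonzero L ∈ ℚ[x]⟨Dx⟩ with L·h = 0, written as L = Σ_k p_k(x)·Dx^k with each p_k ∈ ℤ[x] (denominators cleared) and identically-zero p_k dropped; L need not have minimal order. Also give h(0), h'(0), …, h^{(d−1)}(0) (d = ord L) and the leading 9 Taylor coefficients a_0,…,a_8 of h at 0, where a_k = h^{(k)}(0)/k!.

L = (-1782·x + 20412·x^3 + 13122·x^5)·Dx + (-9 + 567·x^2 + 6561·x^4 + 6561·x^6)·Dx^2 + (-198·x + 2268·x^3 + 1458·x^5)·Dx^3 + (-1 + 63·x^2 + 729·x^4 + 729·x^6)·Dx^4  (order 4).
h: a_k = 0, 3, 0, -45/2, 0, 7533/40, 0, -99873/80, 0, …
ICs: h(0) = 0, h′(0) = 3, h′′(0) = 0, h′′′(0) = -135.

f: a_k = 0, 12, 0, -36, 0, 972/5, 0, -8748/7, 0, …
g: a_k = 0, -9, 0, 27/2, 0, -243/40, 0, 729/560, 0, …
f+g: L₀ = lclm(L_f,L_g), ord ≤ 2+2.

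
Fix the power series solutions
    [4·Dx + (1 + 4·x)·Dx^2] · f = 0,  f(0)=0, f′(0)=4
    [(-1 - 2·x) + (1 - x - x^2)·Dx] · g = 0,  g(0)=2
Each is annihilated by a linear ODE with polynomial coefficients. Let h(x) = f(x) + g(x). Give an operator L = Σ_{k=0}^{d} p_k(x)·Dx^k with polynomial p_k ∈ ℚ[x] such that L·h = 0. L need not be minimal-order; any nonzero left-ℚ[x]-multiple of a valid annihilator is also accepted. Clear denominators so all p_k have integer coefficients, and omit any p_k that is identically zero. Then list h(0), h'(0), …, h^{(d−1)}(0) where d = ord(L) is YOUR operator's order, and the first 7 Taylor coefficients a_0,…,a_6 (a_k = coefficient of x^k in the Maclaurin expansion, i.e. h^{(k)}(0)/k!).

f: a_k = 0, 4, -8, 64/3, -64, 1024/5, -2048/3, …
g: a_k = 2, 2, 4, 6, 10, 16, 26, …
Sum ⇒ L₀ = lclm(L_f,L_g) in ℚ(x)⟨Dx⟩.
L = (-100 - 272·x - 392·x^2 - 144·x^3 - 96·x^4)·Dx + (7 - 96·x - 434·x^2 - 540·x^3 - 304·x^4 - 160·x^5)·Dx^2 + (4 + 25·x + 28·x^2 - 46·x^3 - 73·x^4 - 76·x^5 - 32·x^6)·Dx^3  (order 3).
h: a_k = 2, 6, -4, 82/3, -54, 1104/5, -1970/3, …
ICs: h(0) = 2, h′(0) = 6, h′′(0) = -8.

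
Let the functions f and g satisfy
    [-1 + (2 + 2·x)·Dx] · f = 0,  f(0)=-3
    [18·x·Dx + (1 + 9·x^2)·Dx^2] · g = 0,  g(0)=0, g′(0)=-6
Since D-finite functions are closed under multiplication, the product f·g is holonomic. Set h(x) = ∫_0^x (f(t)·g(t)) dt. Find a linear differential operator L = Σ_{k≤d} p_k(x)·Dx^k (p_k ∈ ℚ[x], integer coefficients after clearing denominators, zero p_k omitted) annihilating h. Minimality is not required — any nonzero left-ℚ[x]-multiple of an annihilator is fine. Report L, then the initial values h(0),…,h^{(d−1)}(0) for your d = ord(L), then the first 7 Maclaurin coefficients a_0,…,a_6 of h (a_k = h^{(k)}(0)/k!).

f: a_k = -3, -3/2, 3/8, -3/16, 15/128, -21/256, 63/1024, …
g: a_k = 0, -6, 0, 18, 0, -486/5, 0, …
Sym-product of L_f,L_g gives L₀ (≤ ord 2).
∫: right-multiply L₀ by Dx.
L = (3 - 36·x - 9·x^2)·Dx + (-4 + 68·x + 108·x^2 + 36·x^3)·Dx^2 + (4 + 8·x + 40·x^2 + 72·x^3 + 36·x^4)·Dx^3  (order 3).
h: a_k = 0, 0, 9, 3, -225/16, -207/40, 31749/640, …
ICs: h(0) = 0, h′(0) = 0, h′′(0) = 18.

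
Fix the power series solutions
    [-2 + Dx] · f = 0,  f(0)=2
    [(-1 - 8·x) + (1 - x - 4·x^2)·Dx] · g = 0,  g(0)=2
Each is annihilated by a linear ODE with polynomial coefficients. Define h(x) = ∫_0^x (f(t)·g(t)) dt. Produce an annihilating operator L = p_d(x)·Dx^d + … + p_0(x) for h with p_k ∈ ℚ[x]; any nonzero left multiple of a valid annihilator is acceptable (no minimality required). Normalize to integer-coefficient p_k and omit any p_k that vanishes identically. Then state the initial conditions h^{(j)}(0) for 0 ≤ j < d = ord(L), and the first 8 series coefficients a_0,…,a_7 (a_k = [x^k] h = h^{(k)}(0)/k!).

f: a_k = 2, 4, 4, 8/3, 4/3, 8/15, 8/45, 16/315, …
g: a_k = 2, 2, 10, 18, 58, 130, 362, 882, …
h₀=f·g: eliminate ⇒ L₀, order ≤ 1·1.
h=∫h₀ ⇒ L = L₀·Dx.
L = (3 + 6·x - 8·x^2)·Dx + (-1 + x + 4·x^2)·Dx^2  (order 2).
h: a_k = 0, 4, 6, 12, 67/3, 236/5, 1486/15, 9892/45, …
ICs: h(0) = 0, h′(0) = 4.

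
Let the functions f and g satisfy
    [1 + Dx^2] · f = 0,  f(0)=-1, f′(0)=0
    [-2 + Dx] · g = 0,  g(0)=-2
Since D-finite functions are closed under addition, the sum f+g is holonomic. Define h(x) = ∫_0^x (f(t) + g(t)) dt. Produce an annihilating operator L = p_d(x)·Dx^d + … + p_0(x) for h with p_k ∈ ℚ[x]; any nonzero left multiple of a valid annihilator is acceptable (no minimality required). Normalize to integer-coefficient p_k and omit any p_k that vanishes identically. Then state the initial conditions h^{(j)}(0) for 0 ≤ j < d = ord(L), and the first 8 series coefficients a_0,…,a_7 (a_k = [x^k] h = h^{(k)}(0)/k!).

L = -2·Dx + Dx^2 - 2·Dx^3 + Dx^4  (order 4).
h: a_k = 0, -3, -2, -7/6, -2/3, -11/40, -4/45, -127/5040, …
ICs: h(0) = 0, h′(0) = -3, h′′(0) = -4, h′′′(0) = -7.

f: a_k = -1, 0, 1/2, 0, -1/24, 0, 1/720, 0, …
g: a_k = -2, -4, -4, -8/3, -4/3, -8/15, -8/45, -16/315, …
Weyl lclm of L_f,L_g ⇒ L₀ (ord ≤ 3).
h=∫₀ˣh₀: take L = L₀·Dx.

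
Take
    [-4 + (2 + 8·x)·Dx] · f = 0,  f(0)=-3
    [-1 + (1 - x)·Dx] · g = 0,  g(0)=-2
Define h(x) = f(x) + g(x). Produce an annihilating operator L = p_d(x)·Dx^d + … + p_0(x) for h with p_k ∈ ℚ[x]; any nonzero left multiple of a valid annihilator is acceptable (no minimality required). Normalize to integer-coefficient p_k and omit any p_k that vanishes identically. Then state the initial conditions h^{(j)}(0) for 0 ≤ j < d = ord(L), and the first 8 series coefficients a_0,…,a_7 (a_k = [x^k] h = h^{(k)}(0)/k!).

L = (8 + 12·x) + (-6 - 8·x - 36·x^2)·Dx + (-1 + 3·x + 22·x^2 - 24·x^3)·Dx^2  (order 2).
h: a_k = -5, -8, 4, -14, 28, -86, 250, -794, …
ICs: h(0) = -5, h′(0) = -8.

f: a_k = -3, -6, 6, -12, 30, -84, 252, -792, …
g: a_k = -2, -2, -2, -2, -2, -2, -2, -2, …
Sum ⇒ L₀ = lclm(L_f,L_g) in ℚ(x)⟨Dx⟩.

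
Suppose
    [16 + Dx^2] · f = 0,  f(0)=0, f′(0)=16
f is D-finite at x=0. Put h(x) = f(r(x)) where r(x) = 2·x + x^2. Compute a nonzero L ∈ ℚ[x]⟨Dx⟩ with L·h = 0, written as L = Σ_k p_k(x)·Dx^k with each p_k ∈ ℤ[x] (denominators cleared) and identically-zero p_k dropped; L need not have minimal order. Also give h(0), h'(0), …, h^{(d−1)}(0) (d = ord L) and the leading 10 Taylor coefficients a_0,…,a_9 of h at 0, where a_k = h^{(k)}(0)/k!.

L = (64 + 192·x + 192·x^2 + 64·x^3) - Dx + (1 + x)·Dx^2  (order 2).
h: a_k = 0, 32, 16, -1024/3, -512, 12544/15, 2688, 335872/315, -200704/45, -19610624/2835, …
ICs: h(0) = 0, h′(0) = 32.

f: a_k = 0, 16, 0, -128/3, 0, 512/15, 0, -4096/315, 0, 8192/2835, …
h₀=f(r): pull back L_f along r ⇒ L₀.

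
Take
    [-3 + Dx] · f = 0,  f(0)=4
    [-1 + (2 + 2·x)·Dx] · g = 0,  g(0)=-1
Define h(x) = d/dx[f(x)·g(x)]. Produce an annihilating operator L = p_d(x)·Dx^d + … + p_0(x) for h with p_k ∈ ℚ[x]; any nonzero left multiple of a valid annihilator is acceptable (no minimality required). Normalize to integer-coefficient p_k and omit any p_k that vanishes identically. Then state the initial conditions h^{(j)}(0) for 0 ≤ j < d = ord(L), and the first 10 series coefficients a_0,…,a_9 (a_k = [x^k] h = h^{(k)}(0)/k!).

f: a_k = 4, 12, 18, 18, 27/2, 81/10, 81/20, 243/140, 729/1120, 243/1120, …
g: a_k = -1, -1/2, 1/8, -1/16, 5/128, -7/256, 21/1024, -33/2048, 429/32768, -715/65536, …
Sym-product of L_f,L_g gives L₀ (≤ ord 1).
Differentiate: ansatz ord ≤ ord L₀ ⇒ L.
L = (47 + 84·x + 36·x^2) + (-14 - 26·x - 12·x^2)·Dx  (order 1).
h: a_k = -14, -47, -309/4, -667/8, -4277/64, -27189/640, -57333/2560, -51423/5120, -2264319/573440, -1552031/1146880, …
ICs: h(0) = -14.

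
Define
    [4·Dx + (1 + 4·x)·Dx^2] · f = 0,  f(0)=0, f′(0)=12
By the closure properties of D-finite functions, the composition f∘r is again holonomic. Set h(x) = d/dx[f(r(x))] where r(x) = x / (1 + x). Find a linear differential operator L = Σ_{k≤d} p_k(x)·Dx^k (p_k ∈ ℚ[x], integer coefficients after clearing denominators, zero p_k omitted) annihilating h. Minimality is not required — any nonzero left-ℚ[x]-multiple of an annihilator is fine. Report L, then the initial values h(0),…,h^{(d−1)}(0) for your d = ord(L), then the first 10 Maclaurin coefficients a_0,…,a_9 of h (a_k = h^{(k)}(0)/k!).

L = (6 + 10·x) + (1 + 6·x + 5·x^2)·Dx  (order 1).
h: a_k = 12, -72, 372, -1872, 9372, -46872, 234372, -1171872, 5859372, -29296872, …
ICs: h(0) = 12.

f: a_k = 0, 12, -24, 64, -192, 3072/5, -2048, 49152/7, -24576, 262144/3, …
L₀ from L_f via x↦r, Dx↦r'^{-1}Dx.
Derive L from L₀ (diff closure).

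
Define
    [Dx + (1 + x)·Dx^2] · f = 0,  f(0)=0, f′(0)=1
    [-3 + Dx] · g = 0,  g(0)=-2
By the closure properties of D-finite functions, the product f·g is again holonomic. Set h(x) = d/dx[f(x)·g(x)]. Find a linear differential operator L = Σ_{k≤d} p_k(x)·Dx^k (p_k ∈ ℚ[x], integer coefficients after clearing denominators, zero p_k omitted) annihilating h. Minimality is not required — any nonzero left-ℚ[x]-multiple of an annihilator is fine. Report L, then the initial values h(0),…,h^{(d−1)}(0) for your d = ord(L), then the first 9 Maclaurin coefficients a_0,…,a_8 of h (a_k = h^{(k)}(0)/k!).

f: a_k = 0, 1, -1/2, 1/3, -1/4, 1/5, -1/6, 1/7, -1/8, …
g: a_k = -2, -6, -9, -9, -27/4, -81/20, -81/40, -243/280, -729/2240, …
f·g: L₀ = L_f ⊗_s L_g, ord ≤ 2·1.
Derive L from L₀ (diff closure).
L = (15 + 36·x + 27·x^2) + (-11 - 27·x - 18·x^2)·Dx + (2 + 5·x + 3·x^2)·Dx^2  (order 2).
h: a_k = -2, -10, -20, -24, -83/4, -55/4, -38/5, -17/5, -653/448, …
ICs: h(0) = -2, h′(0) = -10.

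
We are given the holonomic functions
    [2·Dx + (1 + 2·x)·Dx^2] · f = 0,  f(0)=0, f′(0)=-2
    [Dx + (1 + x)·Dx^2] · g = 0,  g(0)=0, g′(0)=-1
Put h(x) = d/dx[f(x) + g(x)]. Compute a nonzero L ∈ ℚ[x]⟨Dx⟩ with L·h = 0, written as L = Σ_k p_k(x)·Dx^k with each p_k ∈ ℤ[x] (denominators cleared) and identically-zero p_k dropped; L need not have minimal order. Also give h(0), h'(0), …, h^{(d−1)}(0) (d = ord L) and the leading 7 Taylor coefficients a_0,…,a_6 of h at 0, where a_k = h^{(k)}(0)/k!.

f: a_k = 0, -2, 2, -8/3, 4, -32/5, 32/3, …
g: a_k = 0, -1, 1/2, -1/3, 1/4, -1/5, 1/6, …
Sum ⇒ L₀ = lclm(L_f,L_g) in ℚ(x)⟨Dx⟩.
h₀' ⇒ L via d/dx closure of L₀.
L = 4 + (6 + 8·x)·Dx + (1 + 3·x + 2·x^2)·Dx^2  (order 2).
h: a_k = -3, 5, -9, 17, -33, 65, -129, …
ICs: h(0) = -3, h′(0) = 5.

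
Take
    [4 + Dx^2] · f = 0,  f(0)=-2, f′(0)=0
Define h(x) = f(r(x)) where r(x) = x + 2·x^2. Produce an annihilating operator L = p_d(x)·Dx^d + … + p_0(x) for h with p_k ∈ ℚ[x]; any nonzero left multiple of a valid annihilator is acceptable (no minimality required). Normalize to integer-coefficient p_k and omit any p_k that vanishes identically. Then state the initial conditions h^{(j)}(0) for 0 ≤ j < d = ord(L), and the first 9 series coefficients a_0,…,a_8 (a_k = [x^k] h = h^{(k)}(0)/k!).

f: a_k = -2, 0, 4, 0, -4/3, 0, 8/45, 0, -4/315, …
h₀=f(r): pull back L_f along r ⇒ L₀.
L = (4 + 48·x + 192·x^2 + 256·x^3) - 4·Dx + (1 + 4·x)·Dx^2  (order 2).
h: a_k = -2, 0, 4, 16, 44/3, -32/3, -1432/45, -608/15, -3364/315, …
ICs: h(0) = -2, h′(0) = 0.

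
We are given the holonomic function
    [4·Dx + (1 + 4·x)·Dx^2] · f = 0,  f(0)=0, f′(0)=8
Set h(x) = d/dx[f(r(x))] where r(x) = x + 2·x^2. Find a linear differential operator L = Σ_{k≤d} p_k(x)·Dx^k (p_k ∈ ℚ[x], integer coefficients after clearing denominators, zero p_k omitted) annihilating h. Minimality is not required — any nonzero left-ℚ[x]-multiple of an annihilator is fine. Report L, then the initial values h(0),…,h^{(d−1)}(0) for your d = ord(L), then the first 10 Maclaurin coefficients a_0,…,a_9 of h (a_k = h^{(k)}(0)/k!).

L = (16·x + 32·x^2) + (1 + 8·x + 24·x^2 + 32·x^3)·Dx  (order 1).
h: a_k = 8, 0, -64, 256, -512, 0, 4096, -16384, 32768, 0, …
ICs: h(0) = 8.

f: a_k = 0, 8, -16, 128/3, -128, 2048/5, -4096/3, 32768/7, -16384, 524288/9, …
Change of var in L_f (x↦r) gives L₀.
h₀' ⇒ L via d/dx closure of L₀.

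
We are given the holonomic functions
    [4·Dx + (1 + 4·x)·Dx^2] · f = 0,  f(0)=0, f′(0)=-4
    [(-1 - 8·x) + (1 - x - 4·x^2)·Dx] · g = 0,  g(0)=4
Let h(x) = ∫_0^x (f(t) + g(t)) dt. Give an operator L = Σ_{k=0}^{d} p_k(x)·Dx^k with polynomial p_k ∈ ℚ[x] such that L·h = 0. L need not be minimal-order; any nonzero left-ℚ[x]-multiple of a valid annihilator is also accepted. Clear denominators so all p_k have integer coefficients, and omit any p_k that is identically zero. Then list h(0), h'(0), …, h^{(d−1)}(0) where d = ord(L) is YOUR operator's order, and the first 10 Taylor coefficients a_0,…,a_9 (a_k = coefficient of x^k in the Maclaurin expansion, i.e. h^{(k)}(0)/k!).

f: a_k = 0, -4, 8, -64/3, 64, -1024/5, 2048/3, -16384/7, 8192, -262144/9, …
g: a_k = 4, 4, 20, 36, 116, 260, 724, 1764, 4660, 11716, …
Sum ⇒ L₀ = lclm(L_f,L_g) in ℚ(x)⟨Dx⟩.
∫: right-multiply L₀ by Dx.
L = (-268 - 1616·x - 5504·x^2 - 4608·x^3 - 6144·x^4)·Dx^2 + (-11 - 360·x - 3008·x^2 - 7680·x^3 - 9472·x^4 - 10240·x^5)·Dx^3 + (7 + 67·x + 154·x^2 - 136·x^3 - 928·x^4 - 2176·x^5 - 2048·x^6)·Dx^4  (order 4).
h: a_k = 0, 4, 0, 28/3, 11/3, 36, 46/5, 4220/21, -1009/14, 1428, …
ICs: h(0) = 0, h′(0) = 4, h′′(0) = 0, h′′′(0) = 56.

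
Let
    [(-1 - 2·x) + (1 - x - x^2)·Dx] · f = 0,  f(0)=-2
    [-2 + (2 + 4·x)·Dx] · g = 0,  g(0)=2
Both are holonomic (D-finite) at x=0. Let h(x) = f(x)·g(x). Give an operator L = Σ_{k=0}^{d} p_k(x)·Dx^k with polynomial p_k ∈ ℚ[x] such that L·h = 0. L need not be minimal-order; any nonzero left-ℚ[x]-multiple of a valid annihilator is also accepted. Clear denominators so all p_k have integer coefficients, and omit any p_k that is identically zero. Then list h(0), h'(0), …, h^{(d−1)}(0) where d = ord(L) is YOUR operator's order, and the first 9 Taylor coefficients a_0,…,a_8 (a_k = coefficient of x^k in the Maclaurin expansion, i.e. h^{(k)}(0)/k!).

f: a_k = -2, -2, -4, -6, -10, -16, -26, -42, -68, …
g: a_k = 2, 2, -1, 1, -5/4, 7/4, -21/8, 33/8, -429/64, …
L₀ := L_f ⊗_s L_g (sym. prod.), ord ≤ 1.
L = (2 + 3·x + 3·x^2) + (-1 - x + 3·x^2 + 2·x^3)·Dx  (order 1).
h: a_k = -4, -8, -10, -20, -55/2, -51, -293/4, -265/2, -6155/32, …
ICs: h(0) = -4.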